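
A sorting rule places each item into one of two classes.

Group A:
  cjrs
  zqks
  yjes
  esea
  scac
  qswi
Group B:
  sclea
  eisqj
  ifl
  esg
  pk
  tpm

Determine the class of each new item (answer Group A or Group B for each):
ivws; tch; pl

The simplest hypothesis consistent with all the labels is: length 4.
Group A: ivws, since length 4. Group B: tch, since length 3. Group B: pl, since length 2.

Group A, Group B, Group B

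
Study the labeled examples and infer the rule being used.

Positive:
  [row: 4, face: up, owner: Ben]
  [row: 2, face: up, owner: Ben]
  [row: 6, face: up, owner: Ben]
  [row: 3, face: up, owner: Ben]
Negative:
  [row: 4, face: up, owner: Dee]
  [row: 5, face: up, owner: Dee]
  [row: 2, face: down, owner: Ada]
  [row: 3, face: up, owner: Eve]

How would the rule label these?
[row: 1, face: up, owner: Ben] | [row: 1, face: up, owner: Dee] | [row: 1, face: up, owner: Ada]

Positive, Negative, Negative

The classifier is using: owner is Ben.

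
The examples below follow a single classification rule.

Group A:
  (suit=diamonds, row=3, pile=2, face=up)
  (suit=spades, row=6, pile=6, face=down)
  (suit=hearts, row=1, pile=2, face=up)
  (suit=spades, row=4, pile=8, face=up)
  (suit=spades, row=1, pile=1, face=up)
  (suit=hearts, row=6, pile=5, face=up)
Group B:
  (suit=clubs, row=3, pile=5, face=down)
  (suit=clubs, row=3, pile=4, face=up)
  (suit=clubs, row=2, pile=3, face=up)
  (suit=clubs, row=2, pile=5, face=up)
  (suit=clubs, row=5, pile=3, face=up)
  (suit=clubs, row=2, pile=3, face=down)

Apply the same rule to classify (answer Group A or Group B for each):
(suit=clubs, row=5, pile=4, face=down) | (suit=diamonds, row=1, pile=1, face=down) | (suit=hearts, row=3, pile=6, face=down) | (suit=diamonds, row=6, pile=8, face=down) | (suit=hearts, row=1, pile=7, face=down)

Group B, Group A, Group A, Group A, Group A

One predicate separates the groups cleanly: suit is not clubs.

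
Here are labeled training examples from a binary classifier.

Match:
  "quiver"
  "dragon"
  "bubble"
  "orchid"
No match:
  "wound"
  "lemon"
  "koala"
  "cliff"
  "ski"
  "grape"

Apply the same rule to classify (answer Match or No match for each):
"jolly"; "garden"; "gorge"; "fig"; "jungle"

No match, Match, No match, No match, Match

The distinguishing property — even length — holds for all the 'Match' cases and none of the 'No match' cases.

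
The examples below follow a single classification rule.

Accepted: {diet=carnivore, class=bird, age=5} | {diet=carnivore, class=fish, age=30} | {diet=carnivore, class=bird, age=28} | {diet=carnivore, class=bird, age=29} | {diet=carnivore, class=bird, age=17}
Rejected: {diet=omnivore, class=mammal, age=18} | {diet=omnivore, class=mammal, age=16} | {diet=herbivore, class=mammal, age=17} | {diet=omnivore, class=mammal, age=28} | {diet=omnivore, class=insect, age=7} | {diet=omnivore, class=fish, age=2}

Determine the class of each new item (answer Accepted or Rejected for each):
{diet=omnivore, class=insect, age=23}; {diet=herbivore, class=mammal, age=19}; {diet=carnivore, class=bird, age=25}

Rejected, Rejected, Accepted

The classifier is using: diet is carnivore.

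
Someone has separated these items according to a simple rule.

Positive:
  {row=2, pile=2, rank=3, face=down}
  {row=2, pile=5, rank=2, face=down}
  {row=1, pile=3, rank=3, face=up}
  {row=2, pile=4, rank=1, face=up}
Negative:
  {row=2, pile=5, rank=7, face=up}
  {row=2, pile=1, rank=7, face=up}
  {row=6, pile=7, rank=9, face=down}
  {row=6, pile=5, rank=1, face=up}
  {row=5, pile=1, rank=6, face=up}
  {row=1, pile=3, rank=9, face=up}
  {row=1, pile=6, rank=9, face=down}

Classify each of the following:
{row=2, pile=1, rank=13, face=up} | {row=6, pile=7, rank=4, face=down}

One predicate separates the groups cleanly: rank ≤ 3 AND row ≤ 2.

Negative, Negative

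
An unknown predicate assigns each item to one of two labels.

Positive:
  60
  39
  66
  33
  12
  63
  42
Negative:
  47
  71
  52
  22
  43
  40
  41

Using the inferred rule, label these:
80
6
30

The simplest hypothesis consistent with all the labels is: multiple of 3.
80 — 80 = 3·26 + 2, hence Negative. 6 — 6 = 3·2, hence Positive. 30 — 30 = 3·10, hence Positive.

Negative, Positive, Positive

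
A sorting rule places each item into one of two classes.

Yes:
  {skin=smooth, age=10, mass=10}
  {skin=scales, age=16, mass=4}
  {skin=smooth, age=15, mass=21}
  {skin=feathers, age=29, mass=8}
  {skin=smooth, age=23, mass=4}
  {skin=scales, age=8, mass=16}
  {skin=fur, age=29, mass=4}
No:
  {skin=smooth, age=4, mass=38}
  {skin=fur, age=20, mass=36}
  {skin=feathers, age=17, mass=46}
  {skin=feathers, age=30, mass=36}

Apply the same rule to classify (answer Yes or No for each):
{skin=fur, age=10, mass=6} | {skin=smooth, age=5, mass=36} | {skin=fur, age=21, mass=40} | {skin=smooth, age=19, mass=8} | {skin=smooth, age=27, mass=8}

The distinguishing property — mass ≤ 21 — holds for all the 'Yes' cases and none of the 'No' cases.

Yes, No, No, Yes, Yes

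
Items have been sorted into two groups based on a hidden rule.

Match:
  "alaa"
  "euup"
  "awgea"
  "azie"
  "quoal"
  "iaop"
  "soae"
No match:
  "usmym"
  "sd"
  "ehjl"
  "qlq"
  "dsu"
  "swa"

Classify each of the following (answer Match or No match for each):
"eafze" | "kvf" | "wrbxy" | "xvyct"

The pattern is that an item is 'Match' exactly when: has ≥ 2 vowels.
"eafze": Match (3 vowels).
"kvf": No match (0 vowels).
"wrbxy": No match (0 vowels).
"xvyct": No match (0 vowels).

Match, No match, No match, No match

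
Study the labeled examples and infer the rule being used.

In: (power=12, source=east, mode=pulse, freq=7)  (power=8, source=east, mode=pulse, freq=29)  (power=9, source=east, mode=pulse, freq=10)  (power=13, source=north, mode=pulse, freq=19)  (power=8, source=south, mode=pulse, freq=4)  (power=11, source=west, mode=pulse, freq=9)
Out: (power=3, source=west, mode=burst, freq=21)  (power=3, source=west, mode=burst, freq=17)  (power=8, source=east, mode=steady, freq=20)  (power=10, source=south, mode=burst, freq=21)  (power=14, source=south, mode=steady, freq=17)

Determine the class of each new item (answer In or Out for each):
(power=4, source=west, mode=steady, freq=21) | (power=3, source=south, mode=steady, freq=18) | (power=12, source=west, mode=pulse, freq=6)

Out, Out, In

'In' ⟺ mode is pulse.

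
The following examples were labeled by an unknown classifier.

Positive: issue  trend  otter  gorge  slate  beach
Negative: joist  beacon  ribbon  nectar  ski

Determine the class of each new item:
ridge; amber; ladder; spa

The common property of the 'Positive' items is: odd length AND contains 'e'. No 'Negative' item has it.

Positive, Positive, Negative, Negative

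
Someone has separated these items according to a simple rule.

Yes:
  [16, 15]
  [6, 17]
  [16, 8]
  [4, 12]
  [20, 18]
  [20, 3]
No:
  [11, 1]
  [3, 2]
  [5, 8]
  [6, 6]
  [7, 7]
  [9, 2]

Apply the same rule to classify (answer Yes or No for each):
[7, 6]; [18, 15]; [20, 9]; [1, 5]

The distinguishing property — sum ≥ 16 — holds for all the 'Yes' cases and none of the 'No' cases.
[7, 6]: No (7+6 = 13). [18, 15]: Yes (18+15 = 33). [20, 9]: Yes (20+9 = 29). [1, 5]: No (1+5 = 6).

No, Yes, Yes, No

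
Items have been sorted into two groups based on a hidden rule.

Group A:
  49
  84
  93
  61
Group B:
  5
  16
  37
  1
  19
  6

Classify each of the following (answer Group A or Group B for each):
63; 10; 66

The distinguishing property — at least 49 — holds for all the 'Group A' cases and none of the 'Group B' cases.

Group A, Group B, Group A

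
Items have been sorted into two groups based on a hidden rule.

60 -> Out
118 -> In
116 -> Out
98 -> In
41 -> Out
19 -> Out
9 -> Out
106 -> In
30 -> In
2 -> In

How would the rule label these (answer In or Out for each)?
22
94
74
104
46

In, In, In, Out, In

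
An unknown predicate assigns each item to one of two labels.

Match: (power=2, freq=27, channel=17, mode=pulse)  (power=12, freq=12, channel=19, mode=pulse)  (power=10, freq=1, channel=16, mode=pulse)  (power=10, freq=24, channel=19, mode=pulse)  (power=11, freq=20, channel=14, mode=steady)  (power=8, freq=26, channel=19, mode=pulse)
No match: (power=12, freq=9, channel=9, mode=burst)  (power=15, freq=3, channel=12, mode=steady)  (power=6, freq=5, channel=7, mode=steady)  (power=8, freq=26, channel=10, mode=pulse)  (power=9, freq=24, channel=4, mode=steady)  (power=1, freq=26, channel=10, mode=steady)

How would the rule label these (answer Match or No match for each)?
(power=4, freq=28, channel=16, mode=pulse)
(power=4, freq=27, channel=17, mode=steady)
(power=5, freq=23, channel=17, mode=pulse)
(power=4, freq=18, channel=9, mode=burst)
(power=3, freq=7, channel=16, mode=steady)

The simplest hypothesis consistent with all the labels is: channel ≥ 14.
(power=4, freq=28, channel=16, mode=pulse): channel = 16 — has this property, so Match. (power=4, freq=27, channel=17, mode=steady): channel = 17 — has this property, so Match. (power=5, freq=23, channel=17, mode=pulse): channel = 17 — has this property, so Match. (power=4, freq=18, channel=9, mode=burst): channel = 9 — fails the rule, so No match. (power=3, freq=7, channel=16, mode=steady): channel = 16 — has this property, so Match.

Match, Match, Match, No match, Match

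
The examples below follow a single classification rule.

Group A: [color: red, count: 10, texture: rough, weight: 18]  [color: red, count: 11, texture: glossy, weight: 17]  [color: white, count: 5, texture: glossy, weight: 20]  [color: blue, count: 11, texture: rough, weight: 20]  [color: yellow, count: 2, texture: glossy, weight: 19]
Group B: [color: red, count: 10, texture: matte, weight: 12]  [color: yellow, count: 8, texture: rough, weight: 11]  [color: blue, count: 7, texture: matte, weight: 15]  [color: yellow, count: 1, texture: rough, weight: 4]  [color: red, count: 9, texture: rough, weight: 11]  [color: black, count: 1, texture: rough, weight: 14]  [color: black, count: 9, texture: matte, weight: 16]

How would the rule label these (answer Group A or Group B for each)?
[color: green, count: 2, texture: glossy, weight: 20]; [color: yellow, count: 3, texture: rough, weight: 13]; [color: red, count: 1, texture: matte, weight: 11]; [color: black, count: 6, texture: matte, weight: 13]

Group A, Group B, Group B, Group B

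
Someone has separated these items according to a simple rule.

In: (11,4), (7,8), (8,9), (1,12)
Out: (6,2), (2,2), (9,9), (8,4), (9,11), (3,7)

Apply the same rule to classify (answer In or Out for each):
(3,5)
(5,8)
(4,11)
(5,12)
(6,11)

One predicate separates the groups cleanly: sum is odd.
(3,5): Out (3+5 = 8).
(5,8): In (5+8 = 13).
(4,11): In (4+11 = 15).
(5,12): In (5+12 = 17).
(6,11): In (6+11 = 17).

Out, In, In, In, In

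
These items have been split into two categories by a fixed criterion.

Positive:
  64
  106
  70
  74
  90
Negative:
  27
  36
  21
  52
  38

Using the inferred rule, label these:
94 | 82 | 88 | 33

'Positive' ⟺ at least 64.
94 → 94 ≥ 64 → Positive. 82 → 82 ≥ 64 → Positive. 88 → 88 ≥ 64 → Positive. 33 → 33 < 64 → Negative.

Positive, Positive, Positive, Negative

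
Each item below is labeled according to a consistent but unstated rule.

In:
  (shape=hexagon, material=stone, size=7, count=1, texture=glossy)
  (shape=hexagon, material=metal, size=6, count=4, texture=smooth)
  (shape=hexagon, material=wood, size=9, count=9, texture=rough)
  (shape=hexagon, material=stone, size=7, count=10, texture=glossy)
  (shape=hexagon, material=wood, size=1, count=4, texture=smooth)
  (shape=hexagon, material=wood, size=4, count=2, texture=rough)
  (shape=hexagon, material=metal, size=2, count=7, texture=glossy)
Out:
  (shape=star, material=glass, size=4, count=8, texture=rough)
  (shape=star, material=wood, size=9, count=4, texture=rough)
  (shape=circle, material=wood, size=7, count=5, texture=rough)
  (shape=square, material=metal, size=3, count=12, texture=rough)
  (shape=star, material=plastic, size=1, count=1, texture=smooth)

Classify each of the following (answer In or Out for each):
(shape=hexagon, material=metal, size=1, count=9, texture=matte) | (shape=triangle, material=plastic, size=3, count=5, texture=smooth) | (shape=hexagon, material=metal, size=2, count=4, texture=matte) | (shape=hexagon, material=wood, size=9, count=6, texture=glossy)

The classifier is using: shape is hexagon.

In, Out, In, In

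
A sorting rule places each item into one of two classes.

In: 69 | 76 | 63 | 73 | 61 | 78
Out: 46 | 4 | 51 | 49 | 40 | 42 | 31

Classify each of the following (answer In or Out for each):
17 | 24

Out, Out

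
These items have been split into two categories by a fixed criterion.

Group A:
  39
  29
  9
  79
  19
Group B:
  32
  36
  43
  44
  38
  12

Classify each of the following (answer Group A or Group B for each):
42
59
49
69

All 'Group A' examples share one property — ends in digit 9 — and every 'Group B' example lacks it.
42 — last digit 2, hence Group B.
59 — last digit 9, hence Group A.
49 — last digit 9, hence Group A.
69 — last digit 9, hence Group A.

Group B, Group A, Group A, Group A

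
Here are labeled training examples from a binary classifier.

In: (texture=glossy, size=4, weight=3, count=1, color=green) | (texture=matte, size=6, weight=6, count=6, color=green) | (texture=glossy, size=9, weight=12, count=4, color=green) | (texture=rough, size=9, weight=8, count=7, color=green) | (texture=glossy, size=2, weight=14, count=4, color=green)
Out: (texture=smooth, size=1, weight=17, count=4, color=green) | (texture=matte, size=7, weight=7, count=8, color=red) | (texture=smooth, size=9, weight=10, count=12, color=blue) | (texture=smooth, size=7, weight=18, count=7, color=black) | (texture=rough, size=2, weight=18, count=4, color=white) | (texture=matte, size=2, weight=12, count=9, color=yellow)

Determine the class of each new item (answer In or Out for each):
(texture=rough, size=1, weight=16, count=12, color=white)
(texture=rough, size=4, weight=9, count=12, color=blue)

All 'In' examples share one property — color is green AND size ≥ 2 — and every 'Out' example lacks it.
Out: (texture=rough, size=1, weight=16, count=12, color=white), since color is white, size = 1.
Out: (texture=rough, size=4, weight=9, count=12, color=blue), since color is blue, size = 4.

Out, Out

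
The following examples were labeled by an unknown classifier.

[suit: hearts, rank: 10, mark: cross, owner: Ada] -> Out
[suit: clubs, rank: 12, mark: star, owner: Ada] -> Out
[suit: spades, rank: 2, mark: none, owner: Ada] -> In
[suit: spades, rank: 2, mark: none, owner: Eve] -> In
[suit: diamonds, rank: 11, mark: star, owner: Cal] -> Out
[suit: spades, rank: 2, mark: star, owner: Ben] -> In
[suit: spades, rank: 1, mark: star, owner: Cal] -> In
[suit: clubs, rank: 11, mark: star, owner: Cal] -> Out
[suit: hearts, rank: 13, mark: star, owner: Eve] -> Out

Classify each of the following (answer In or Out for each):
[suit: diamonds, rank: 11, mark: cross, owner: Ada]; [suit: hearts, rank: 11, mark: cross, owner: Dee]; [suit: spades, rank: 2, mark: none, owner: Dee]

Out, Out, In

Rule: suit is spades. This holds for each 'In' example and fails for each 'Out' one.
[suit: diamonds, rank: 11, mark: cross, owner: Ada] → suit is diamonds → Out. [suit: hearts, rank: 11, mark: cross, owner: Dee] → suit is hearts → Out. [suit: spades, rank: 2, mark: none, owner: Dee] → suit is spades → In.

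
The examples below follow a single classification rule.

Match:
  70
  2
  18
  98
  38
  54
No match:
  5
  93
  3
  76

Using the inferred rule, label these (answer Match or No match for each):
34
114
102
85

The simplest hypothesis consistent with all the labels is: ≡ 2 (mod 4).
34 → 34 mod 4 = 2 → Match.
114 → 114 mod 4 = 2 → Match.
102 → 102 mod 4 = 2 → Match.
85 → 85 mod 4 = 1 → No match.

Match, Match, Match, No match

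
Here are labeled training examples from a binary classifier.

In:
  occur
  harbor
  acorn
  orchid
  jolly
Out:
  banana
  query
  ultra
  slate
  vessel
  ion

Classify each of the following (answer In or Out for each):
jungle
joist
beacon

Out, In, In

The distinguishing property — length ≥ 5 AND contains 'o' — holds for all the 'In' cases and none of the 'Out' cases.
jungle: Out (length 6, no 'o'). joist: In (length 5, has 'o'). beacon: In (length 6, has 'o').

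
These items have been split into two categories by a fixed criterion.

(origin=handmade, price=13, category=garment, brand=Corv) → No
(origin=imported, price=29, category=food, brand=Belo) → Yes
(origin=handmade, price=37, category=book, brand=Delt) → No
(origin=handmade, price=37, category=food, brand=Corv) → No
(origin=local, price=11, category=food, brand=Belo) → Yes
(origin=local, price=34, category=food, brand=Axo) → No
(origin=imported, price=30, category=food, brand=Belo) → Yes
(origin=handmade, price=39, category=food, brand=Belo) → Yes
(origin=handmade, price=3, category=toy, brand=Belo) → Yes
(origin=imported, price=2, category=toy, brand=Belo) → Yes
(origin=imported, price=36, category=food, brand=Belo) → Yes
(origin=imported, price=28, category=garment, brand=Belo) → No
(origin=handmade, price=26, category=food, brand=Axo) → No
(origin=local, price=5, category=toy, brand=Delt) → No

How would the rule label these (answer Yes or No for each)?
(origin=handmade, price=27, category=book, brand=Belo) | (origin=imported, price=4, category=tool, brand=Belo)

Yes, Yes

The common property of the 'Yes' items is: brand is Belo AND price ≠ 28. No 'No' item has it.
(origin=handmade, price=27, category=book, brand=Belo): brand is Belo, price = 27, has this property → Yes. (origin=imported, price=4, category=tool, brand=Belo): brand is Belo, price = 4, has this property → Yes.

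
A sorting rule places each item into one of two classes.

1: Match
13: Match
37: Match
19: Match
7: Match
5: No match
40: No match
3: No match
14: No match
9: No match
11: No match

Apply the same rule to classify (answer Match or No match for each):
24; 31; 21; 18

'Match' ⟺ ≡ 1 (mod 6).

No match, Match, No match, No match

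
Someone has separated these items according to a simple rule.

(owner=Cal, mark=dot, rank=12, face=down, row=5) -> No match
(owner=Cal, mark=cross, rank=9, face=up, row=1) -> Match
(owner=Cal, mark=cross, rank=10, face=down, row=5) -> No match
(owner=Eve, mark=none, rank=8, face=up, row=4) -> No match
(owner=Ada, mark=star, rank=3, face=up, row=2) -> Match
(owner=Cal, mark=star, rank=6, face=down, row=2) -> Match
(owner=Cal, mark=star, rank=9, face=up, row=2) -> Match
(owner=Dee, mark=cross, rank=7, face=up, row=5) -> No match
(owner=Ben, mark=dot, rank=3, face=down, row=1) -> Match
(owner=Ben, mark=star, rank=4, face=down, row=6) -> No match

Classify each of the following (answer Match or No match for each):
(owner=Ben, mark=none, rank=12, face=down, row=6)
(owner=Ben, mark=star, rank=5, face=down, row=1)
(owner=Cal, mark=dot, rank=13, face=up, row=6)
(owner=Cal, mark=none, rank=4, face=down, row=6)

The distinguishing property — row ≤ 2 — holds for all the 'Match' cases and none of the 'No match' cases.
(owner=Ben, mark=none, rank=12, face=down, row=6): row = 6 — does not fit, so No match.
(owner=Ben, mark=star, rank=5, face=down, row=1): row = 1 — satisfies this, so Match.
(owner=Cal, mark=dot, rank=13, face=up, row=6): row = 6 — does not fit, so No match.
(owner=Cal, mark=none, rank=4, face=down, row=6): row = 6 — does not fit, so No match.

No match, Match, No match, No match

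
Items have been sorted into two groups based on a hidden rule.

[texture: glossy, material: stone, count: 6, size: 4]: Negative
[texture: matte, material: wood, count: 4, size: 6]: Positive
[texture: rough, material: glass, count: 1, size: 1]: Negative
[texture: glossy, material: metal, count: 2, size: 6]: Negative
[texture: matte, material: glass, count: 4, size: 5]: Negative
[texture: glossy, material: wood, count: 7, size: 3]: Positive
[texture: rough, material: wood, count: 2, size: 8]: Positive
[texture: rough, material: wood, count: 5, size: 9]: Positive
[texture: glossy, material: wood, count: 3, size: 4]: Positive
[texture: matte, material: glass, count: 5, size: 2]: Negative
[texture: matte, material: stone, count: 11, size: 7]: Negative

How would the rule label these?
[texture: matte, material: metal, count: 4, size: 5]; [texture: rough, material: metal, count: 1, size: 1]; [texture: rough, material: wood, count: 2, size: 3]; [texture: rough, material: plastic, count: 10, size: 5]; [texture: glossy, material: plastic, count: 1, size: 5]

A rule that fits every label: material is wood — true of each 'Positive' example, false of each 'Negative' one.
[texture: matte, material: metal, count: 4, size: 5]: Negative (material is metal).
[texture: rough, material: metal, count: 1, size: 1]: Negative (material is metal).
[texture: rough, material: wood, count: 2, size: 3]: Positive (material is wood).
[texture: rough, material: plastic, count: 10, size: 5]: Negative (material is plastic).
[texture: glossy, material: plastic, count: 1, size: 5]: Negative (material is plastic).

Negative, Negative, Positive, Negative, Negative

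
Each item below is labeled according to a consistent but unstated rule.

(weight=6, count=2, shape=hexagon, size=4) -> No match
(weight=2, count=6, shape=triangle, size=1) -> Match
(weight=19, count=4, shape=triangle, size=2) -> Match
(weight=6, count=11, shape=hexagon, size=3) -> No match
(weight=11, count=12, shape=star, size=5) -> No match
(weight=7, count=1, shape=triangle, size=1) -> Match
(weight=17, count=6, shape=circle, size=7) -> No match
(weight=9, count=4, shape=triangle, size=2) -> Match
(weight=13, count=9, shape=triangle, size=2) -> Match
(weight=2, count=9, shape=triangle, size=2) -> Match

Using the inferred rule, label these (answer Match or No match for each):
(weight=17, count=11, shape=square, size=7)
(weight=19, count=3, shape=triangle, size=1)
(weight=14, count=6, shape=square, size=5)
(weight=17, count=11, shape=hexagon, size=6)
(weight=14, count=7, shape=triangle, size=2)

No match, Match, No match, No match, Match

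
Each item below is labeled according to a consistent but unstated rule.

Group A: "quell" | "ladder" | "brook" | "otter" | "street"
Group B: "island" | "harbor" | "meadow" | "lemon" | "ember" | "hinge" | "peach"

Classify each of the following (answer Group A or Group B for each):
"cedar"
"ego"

A rule that fits every label: has a double letter — true of each 'Group A' example, false of each 'Group B' one.
"cedar": no doubled letter — does not fit, so Group B.
"ego": no doubled letter — does not fit, so Group B.

Group B, Group B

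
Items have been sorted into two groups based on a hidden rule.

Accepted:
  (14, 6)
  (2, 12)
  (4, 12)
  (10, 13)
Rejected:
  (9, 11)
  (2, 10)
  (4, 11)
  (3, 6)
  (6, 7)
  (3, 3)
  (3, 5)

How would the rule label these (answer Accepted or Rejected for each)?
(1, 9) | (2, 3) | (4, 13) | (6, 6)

Rejected, Rejected, Accepted, Rejected

The distinguishing property — max ≥ 12 — holds for all the 'Accepted' cases and none of the 'Rejected' cases.
(1, 9): Rejected (max 9).
(2, 3): Rejected (max 3).
(4, 13): Accepted (max 13).
(6, 6): Rejected (max 6).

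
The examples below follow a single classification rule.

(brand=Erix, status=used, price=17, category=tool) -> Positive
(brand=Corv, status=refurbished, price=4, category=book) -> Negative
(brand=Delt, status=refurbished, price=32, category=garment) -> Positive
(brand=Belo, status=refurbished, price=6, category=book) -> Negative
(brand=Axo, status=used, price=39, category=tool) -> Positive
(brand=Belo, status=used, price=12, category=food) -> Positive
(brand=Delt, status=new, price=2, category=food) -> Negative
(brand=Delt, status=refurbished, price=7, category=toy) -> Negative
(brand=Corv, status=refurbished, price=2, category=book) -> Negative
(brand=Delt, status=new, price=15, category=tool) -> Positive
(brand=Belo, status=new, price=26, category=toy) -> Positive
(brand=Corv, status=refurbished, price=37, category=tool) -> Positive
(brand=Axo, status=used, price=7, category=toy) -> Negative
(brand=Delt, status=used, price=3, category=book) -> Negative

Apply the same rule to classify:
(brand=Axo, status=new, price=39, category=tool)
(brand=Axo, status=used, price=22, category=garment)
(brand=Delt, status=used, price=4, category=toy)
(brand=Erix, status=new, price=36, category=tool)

The rule appears to be: price ≥ 12.
(brand=Axo, status=new, price=39, category=tool): Positive (price = 39).
(brand=Axo, status=used, price=22, category=garment): Positive (price = 22).
(brand=Delt, status=used, price=4, category=toy): Negative (price = 4).
(brand=Erix, status=new, price=36, category=tool): Positive (price = 36).

Positive, Positive, Negative, Positive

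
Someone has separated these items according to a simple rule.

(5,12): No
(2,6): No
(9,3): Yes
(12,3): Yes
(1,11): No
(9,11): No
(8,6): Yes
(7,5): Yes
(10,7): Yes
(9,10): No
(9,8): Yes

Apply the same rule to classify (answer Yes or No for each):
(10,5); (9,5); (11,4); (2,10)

Yes, Yes, Yes, No

'Yes' ⟺ first > second.
(10,5): Yes (10 > 5). (9,5): Yes (9 > 5). (11,4): Yes (11 > 4). (2,10): No (2 < 10).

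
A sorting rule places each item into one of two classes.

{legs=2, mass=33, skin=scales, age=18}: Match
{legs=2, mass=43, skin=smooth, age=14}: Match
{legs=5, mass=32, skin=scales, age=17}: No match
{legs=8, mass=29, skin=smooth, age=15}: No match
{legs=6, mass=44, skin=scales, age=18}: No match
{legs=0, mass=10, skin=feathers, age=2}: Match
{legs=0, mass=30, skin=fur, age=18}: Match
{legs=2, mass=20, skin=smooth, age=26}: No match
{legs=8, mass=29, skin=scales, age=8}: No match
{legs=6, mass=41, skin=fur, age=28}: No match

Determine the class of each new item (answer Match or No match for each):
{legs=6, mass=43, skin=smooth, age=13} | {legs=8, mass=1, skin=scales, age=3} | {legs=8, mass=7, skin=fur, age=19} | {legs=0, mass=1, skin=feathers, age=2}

No match, No match, No match, Match

'Match' ⟺ legs ≤ 2 AND age ≤ 18.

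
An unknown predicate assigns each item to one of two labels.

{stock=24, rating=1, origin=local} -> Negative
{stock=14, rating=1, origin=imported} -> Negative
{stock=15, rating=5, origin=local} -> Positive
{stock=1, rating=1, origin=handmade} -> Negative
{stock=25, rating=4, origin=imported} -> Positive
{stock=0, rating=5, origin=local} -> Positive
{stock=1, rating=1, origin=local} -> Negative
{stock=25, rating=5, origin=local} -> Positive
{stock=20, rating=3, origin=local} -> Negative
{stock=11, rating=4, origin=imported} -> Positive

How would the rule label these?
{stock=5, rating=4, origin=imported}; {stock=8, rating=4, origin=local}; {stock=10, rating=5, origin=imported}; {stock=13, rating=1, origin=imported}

Positive, Positive, Positive, Negative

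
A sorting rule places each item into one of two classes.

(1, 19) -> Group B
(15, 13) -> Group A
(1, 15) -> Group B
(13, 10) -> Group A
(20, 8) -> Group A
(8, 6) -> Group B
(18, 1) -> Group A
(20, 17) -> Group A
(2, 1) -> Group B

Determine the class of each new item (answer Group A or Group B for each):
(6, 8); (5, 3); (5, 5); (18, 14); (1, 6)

Group B, Group B, Group B, Group A, Group B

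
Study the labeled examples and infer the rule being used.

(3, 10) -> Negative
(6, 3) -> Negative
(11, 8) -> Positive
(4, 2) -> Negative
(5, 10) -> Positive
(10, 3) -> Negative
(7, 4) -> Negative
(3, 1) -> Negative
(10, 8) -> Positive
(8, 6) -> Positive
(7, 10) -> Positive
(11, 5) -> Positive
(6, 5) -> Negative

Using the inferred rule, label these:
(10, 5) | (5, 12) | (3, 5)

The pattern is that an item is 'Positive' exactly when: sum ≥ 14.
(10, 5): 10+5 = 15, meets the rule → Positive. (5, 12): 5+12 = 17, meets the rule → Positive. (3, 5): 3+5 = 8, fails the rule → Negative.

Positive, Positive, Negative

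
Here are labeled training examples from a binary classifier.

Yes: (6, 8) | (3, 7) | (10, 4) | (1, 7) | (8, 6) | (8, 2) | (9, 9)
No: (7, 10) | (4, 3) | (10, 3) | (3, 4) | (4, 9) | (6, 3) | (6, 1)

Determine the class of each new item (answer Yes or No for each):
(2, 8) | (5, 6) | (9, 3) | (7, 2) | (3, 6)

Yes, No, Yes, No, No

One predicate separates the groups cleanly: sum is even.
(2, 8): Yes (2+8 = 10). (5, 6): No (5+6 = 11). (9, 3): Yes (9+3 = 12). (7, 2): No (7+2 = 9). (3, 6): No (3+6 = 9).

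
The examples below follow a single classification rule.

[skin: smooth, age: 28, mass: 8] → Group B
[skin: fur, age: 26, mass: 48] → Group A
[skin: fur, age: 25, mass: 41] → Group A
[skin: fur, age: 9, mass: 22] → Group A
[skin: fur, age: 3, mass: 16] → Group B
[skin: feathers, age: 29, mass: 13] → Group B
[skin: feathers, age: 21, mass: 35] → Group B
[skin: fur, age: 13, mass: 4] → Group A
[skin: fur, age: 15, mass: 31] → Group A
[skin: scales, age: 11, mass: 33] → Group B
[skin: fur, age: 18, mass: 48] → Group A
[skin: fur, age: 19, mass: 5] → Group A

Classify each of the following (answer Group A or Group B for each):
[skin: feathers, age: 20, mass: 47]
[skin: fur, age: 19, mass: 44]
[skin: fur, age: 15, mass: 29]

The classifier is using: skin is fur AND age ≥ 9.
[skin: feathers, age: 20, mass: 47]: skin is feathers, age = 20, does not fit → Group B.
[skin: fur, age: 19, mass: 44]: skin is fur, age = 19, passes → Group A.
[skin: fur, age: 15, mass: 29]: skin is fur, age = 15, passes → Group A.

Group B, Group A, Group A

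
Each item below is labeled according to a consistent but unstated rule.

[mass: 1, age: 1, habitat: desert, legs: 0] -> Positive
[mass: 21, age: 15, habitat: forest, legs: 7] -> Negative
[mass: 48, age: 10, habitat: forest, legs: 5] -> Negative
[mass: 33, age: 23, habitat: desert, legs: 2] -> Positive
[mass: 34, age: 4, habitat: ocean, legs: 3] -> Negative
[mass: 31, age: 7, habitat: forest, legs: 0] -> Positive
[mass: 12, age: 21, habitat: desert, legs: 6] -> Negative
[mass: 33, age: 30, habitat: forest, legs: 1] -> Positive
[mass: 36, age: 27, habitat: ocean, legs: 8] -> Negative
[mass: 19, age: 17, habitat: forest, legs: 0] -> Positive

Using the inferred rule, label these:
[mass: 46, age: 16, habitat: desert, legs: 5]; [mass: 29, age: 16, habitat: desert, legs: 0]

Negative, Positive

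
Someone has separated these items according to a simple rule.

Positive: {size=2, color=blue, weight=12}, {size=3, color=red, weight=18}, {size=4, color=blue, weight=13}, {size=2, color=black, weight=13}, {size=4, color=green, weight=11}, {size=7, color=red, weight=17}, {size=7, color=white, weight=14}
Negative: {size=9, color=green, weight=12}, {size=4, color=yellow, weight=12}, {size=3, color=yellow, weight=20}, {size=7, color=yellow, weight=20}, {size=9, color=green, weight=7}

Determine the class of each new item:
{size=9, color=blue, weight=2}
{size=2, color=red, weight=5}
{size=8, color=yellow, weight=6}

The classifier is using: color is not yellow AND size ≤ 7.
{size=9, color=blue, weight=2}: color is blue, size = 9, does not pass → Negative. {size=2, color=red, weight=5}: color is red, size = 2, passes → Positive. {size=8, color=yellow, weight=6}: color is yellow, size = 8, does not pass → Negative.

Negative, Positive, Negative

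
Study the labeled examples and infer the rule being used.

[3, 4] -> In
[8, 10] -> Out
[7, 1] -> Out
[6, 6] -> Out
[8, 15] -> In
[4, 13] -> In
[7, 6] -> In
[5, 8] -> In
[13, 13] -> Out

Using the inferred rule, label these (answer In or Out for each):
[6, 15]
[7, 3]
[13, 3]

In, Out, Out

The classifier is using: sum is odd.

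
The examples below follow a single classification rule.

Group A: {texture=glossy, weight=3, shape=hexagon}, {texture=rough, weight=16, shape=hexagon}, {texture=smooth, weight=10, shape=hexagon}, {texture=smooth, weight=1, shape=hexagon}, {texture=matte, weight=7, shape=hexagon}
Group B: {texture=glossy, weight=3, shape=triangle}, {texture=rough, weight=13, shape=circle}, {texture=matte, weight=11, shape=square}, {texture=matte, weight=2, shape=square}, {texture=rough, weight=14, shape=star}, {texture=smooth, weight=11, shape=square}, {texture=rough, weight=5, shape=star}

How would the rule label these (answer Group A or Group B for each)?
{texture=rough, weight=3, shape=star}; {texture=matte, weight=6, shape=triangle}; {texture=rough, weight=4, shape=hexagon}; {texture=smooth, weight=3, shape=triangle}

Checking candidate rules against both groups, what survives is: shape is hexagon.
{texture=rough, weight=3, shape=star}: shape is star, does not fit → Group B. {texture=matte, weight=6, shape=triangle}: shape is triangle, does not fit → Group B. {texture=rough, weight=4, shape=hexagon}: shape is hexagon, fits → Group A. {texture=smooth, weight=3, shape=triangle}: shape is triangle, does not fit → Group B.

Group B, Group B, Group A, Group B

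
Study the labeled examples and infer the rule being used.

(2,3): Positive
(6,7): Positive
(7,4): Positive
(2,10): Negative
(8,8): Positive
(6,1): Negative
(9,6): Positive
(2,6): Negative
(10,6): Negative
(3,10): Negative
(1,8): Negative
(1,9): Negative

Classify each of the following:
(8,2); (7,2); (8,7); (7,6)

Negative, Negative, Positive, Positive

'Positive' ⟺ |first − second| ≤ 3.
(8,2): |8−2| = 6 — fails this test, so Negative. (7,2): |7−2| = 5 — fails this test, so Negative. (8,7): |8−7| = 1 — has this property, so Positive. (7,6): |7−6| = 1 — has this property, so Positive.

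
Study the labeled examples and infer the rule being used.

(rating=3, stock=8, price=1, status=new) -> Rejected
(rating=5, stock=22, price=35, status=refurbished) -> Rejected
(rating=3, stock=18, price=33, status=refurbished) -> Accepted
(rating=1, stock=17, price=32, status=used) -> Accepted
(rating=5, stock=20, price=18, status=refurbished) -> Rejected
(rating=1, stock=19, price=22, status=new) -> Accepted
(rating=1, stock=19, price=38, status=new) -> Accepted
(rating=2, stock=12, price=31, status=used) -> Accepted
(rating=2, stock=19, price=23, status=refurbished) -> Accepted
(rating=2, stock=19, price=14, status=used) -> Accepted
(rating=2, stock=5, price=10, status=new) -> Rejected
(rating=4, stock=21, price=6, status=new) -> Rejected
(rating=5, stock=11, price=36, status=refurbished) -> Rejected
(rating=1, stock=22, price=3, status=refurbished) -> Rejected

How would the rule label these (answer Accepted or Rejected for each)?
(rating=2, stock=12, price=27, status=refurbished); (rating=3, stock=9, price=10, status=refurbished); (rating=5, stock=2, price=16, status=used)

Accepted, Rejected, Rejected

The distinguishing property — rating ≤ 3 AND price ≥ 14 — holds for all the 'Accepted' cases and none of the 'Rejected' cases.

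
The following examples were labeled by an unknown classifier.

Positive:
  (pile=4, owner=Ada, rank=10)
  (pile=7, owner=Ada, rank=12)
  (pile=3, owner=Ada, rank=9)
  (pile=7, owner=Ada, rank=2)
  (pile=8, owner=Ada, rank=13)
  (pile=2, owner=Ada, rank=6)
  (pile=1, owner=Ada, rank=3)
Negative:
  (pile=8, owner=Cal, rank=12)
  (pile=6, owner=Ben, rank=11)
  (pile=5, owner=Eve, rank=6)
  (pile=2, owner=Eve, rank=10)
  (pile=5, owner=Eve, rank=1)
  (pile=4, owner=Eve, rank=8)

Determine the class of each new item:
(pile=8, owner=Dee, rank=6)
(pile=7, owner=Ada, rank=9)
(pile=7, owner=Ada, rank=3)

All 'Positive' examples share one property — owner is Ada — and every 'Negative' example lacks it.
(pile=8, owner=Dee, rank=6): Negative (owner is Dee). (pile=7, owner=Ada, rank=9): Positive (owner is Ada). (pile=7, owner=Ada, rank=3): Positive (owner is Ada).

Negative, Positive, Positive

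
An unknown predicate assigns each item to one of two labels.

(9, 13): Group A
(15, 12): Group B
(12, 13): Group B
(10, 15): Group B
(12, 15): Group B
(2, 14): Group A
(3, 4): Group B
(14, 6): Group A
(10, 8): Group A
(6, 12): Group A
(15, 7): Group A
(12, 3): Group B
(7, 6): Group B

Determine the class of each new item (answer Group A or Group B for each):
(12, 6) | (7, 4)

Group A, Group B

The simplest hypothesis consistent with all the labels is: sum is even.
(12, 6): 12+6 = 18 — fits, so Group A. (7, 4): 7+4 = 11 — does not fit, so Group B.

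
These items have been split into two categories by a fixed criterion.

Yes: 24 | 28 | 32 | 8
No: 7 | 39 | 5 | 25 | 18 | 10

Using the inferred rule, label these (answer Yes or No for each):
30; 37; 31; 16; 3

No, No, No, Yes, No

One predicate separates the groups cleanly: multiple of 4.
30: 30 = 4·7 + 2, does not pass → No. 37: 37 = 4·9 + 1, does not pass → No. 31: 31 = 4·7 + 3, does not pass → No. 16: 16 = 4·4, checks out → Yes. 3: 3 = 4·0 + 3, does not pass → No.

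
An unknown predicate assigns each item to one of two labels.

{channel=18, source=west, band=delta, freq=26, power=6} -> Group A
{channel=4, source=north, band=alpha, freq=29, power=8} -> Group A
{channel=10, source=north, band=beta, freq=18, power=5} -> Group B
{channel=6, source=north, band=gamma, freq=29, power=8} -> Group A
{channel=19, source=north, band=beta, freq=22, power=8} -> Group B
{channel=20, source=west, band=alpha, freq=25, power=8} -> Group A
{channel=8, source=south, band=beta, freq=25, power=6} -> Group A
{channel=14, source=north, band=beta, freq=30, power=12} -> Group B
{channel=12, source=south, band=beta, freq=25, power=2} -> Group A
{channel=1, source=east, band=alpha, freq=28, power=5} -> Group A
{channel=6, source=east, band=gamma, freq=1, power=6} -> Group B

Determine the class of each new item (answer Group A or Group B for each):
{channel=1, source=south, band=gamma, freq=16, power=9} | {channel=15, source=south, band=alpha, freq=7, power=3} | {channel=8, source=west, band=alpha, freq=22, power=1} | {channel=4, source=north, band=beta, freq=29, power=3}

Rule: freq ≥ 25 AND freq ≤ 29. This holds for each 'Group A' example and fails for each 'Group B' one.
{channel=1, source=south, band=gamma, freq=16, power=9}: Group B (freq = 16). {channel=15, source=south, band=alpha, freq=7, power=3}: Group B (freq = 7). {channel=8, source=west, band=alpha, freq=22, power=1}: Group B (freq = 22). {channel=4, source=north, band=beta, freq=29, power=3}: Group A (freq = 29).

Group B, Group B, Group B, Group A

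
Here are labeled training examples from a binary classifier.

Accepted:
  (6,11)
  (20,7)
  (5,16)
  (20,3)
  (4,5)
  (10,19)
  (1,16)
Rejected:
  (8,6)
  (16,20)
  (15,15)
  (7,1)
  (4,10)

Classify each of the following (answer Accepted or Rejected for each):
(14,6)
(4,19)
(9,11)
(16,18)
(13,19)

Rejected, Accepted, Rejected, Rejected, Rejected

Checking candidate rules against both groups, what survives is: sum is odd.
(14,6): 14+6 = 20 — does not fit, so Rejected.
(4,19): 4+19 = 23 — fits, so Accepted.
(9,11): 9+11 = 20 — does not fit, so Rejected.
(16,18): 16+18 = 34 — does not fit, so Rejected.
(13,19): 13+19 = 32 — does not fit, so Rejected.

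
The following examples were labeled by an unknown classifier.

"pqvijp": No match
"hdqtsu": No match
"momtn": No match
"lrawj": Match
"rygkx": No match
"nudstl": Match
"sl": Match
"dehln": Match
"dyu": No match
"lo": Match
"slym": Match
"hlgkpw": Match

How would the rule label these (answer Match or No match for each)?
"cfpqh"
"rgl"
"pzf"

The common property of the 'Match' items is: contains 'l'. No 'No match' item has it.
"cfpqh" — no 'l', hence No match.
"rgl" — has 'l', hence Match.
"pzf" — no 'l', hence No match.

No match, Match, No match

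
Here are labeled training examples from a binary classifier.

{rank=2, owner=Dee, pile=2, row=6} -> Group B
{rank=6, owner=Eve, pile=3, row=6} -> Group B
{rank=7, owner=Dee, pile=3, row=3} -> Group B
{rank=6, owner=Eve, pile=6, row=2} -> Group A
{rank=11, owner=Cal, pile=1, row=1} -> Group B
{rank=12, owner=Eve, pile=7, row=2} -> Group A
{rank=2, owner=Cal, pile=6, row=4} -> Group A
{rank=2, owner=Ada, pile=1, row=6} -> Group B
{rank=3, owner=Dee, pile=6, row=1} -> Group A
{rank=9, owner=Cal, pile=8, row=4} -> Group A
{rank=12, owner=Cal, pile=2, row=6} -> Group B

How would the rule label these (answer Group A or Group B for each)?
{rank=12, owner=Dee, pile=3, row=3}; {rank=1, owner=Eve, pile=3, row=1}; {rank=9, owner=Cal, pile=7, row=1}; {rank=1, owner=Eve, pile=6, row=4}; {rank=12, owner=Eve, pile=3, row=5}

The classifier is using: pile ≥ 6.
{rank=12, owner=Dee, pile=3, row=3}: pile = 3, lacks this property → Group B.
{rank=1, owner=Eve, pile=3, row=1}: pile = 3, lacks this property → Group B.
{rank=9, owner=Cal, pile=7, row=1}: pile = 7, matches → Group A.
{rank=1, owner=Eve, pile=6, row=4}: pile = 6, matches → Group A.
{rank=12, owner=Eve, pile=3, row=5}: pile = 3, lacks this property → Group B.

Group B, Group B, Group A, Group A, Group B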